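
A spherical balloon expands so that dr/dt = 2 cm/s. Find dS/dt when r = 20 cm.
320π cm²/s

S = 4πr²
dS/dt = dS/dr · dr/dt = 8πr · 2
At r = 20: dS/dt = 320π cm²/s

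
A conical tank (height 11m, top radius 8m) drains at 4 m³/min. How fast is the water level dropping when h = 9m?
121/(1296π) ≈ 0.02972 m/min

r/h = 8/11, so r = (8/11)h
V = (1/3)πr²h = (1/3)π((8/11)h)²h = (64/363)πh³
dV/dh = (64/121)πh²
dh/dt = (dV/dt)/(dV/dh) = -4/((64/121)π·9²) = -121/(1296π) m/min
The level is dropping at 121/(1296π) ≈ 0.02972 m/min.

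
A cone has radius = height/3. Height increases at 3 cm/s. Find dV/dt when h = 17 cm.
289π/3 cm³/s

V = (1/3)π(h/3)²h = πh³/27
dV/dt = πh²/9 · 3
At h = 17: dV/dt = 289π/3 cm³/s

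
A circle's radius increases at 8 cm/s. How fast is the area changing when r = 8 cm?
128π cm²/s

A = πr²
dA/dt = 2πr · dr/dt = 2π(8)(8) = 128π cm²/s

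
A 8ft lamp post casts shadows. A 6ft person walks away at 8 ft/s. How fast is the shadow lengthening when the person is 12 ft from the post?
24 ft/s

By similar triangles: 8/(x+s) = 6/s
Solving: s = 6x/2
ds/dt = 6/2 · dx/dt = 3 · 8 = 24 ft/s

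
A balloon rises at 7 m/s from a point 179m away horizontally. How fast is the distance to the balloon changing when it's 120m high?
840√46441/46441 ≈ 3.898 m/s

z² = 179² + y²
z = √(179² + 120²) = √46441
dz/dt = y/z · dy/dt = 120/√46441 · 7 = 840√46441/46441 ≈ 3.898 m/s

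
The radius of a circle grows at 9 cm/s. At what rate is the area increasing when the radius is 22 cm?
396π cm²/s

A = πr²
dA/dt = 2πr · dr/dt = 2π(22)(9) = 396π cm²/s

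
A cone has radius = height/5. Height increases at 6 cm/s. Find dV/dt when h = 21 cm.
2646π/25 cm³/s

V = (1/3)π(h/5)²h = πh³/75
dV/dt = πh²/25 · 6
At h = 21: dV/dt = 2646π/25 cm³/s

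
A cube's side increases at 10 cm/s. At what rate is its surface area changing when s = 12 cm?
1440 cm²/s

A = 6s²
dA/dt = 12s · ds/dt = 12·12·10 = 1440 cm²/s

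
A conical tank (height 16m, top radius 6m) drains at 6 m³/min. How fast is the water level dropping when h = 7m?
128/(147π) ≈ 0.2772 m/min

r/h = 6/16, so r = (3/8)h
V = (1/3)πr²h = (1/3)π((3/8)h)²h = (3/64)πh³
dV/dh = (9/64)πh²
dh/dt = (dV/dt)/(dV/dh) = -6/((9/64)π·7²) = -128/(147π) m/min
The level is dropping at 128/(147π) ≈ 0.2772 m/min.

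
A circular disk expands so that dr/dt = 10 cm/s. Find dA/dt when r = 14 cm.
280π cm²/s

A = πr²
dA/dt = 2πr · dr/dt = 2π(14)(10) = 280π cm²/s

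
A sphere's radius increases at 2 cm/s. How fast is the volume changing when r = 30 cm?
7200π cm³/s

V = (4/3)πr³
dV/dt = dV/dr · dr/dt = 4πr² · 2
At r = 30: dV/dt = 7200π cm³/s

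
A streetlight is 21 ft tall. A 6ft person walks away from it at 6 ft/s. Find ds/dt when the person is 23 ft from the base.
12/5 ft/s

By similar triangles: 21/(x+s) = 6/s
Solving: s = 6x/15
ds/dt = 6/15 · dx/dt = 2/5 · 6 = 12/5 ft/s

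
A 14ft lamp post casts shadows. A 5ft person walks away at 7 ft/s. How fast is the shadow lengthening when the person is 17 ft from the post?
35/9 ft/s

By similar triangles: 14/(x+s) = 5/s
Solving: s = 5x/9
ds/dt = 5/9 · dx/dt = 5/9 · 7 = 35/9 ft/s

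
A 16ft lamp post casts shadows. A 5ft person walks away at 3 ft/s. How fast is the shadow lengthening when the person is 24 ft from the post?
15/11 ft/s

By similar triangles: 16/(x+s) = 5/s
Solving: s = 5x/11
ds/dt = 5/11 · dx/dt = 5/11 · 3 = 15/11 ft/s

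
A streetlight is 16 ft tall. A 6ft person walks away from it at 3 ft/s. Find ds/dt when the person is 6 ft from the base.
9/5 ft/s

By similar triangles: 16/(x+s) = 6/s
Solving: s = 6x/10
ds/dt = 6/10 · dx/dt = 3/5 · 3 = 9/5 ft/s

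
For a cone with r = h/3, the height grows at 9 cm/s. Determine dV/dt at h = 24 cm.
576π cm³/s

V = (1/3)π(h/3)²h = πh³/27
dV/dt = πh²/9 · 9
At h = 24: dV/dt = 576π cm³/s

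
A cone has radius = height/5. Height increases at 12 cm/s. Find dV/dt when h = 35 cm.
588π cm³/s

V = (1/3)π(h/5)²h = πh³/75
dV/dt = πh²/25 · 12
At h = 35: dV/dt = 588π cm³/s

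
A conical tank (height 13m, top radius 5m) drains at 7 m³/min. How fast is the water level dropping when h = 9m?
1183/(2025π) ≈ 0.186 m/min

r/h = 5/13, so r = (5/13)h
V = (1/3)πr²h = (1/3)π((5/13)h)²h = (25/507)πh³
dV/dh = (25/169)πh²
dh/dt = (dV/dt)/(dV/dh) = -7/((25/169)π·9²) = -1183/(2025π) m/min
The level is dropping at 1183/(2025π) ≈ 0.186 m/min.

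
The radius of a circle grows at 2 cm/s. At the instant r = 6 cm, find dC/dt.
4π cm/s

C = 2πr
dC/dt = 2π · dr/dt = 2π · 2 = 4π cm/s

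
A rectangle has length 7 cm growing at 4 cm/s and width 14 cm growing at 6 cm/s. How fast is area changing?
98 cm²/s

A = lw
dA/dt = w·dl/dt + l·dw/dt = 14·4 + 7·6 = 98 cm²/s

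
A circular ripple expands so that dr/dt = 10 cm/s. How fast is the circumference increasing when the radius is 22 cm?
20π cm/s

C = 2πr
dC/dt = 2π · dr/dt = 2π · 10 = 20π cm/s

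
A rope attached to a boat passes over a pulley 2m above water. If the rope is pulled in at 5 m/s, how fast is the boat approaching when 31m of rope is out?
155√957/957 ≈ 5.01 m/s

rope² = x² + 2²
x = √(31² - 2²) = √957
dx/dt = (rope/x) · d(rope)/dt = (31/√957) · (-5) = -155√957/957 m/s
The boat approaches at 155√957/957 ≈ 5.01 m/s.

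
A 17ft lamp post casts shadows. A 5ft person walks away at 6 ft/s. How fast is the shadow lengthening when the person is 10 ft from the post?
5/2 ft/s

By similar triangles: 17/(x+s) = 5/s
Solving: s = 5x/12
ds/dt = 5/12 · dx/dt = 5/12 · 6 = 5/2 ft/s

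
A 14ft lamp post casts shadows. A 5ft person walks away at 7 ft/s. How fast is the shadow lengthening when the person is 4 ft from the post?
35/9 ft/s

By similar triangles: 14/(x+s) = 5/s
Solving: s = 5x/9
ds/dt = 5/9 · dx/dt = 5/9 · 7 = 35/9 ft/s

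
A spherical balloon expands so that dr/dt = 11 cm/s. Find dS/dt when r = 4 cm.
352π cm²/s

S = 4πr²
dS/dt = dS/dr · dr/dt = 8πr · 11
At r = 4: dS/dt = 352π cm²/s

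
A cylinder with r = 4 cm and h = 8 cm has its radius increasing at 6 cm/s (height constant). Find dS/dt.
192π cm²/s

S = 2πrh + 2πr² (lateral + bases)
dS/dt = (2πh + 4πr)·dr/dt = (2π·8 + 4π·4)·6
= 192π cm²/s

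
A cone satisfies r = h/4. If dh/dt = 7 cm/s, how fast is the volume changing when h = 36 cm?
567π cm³/s

V = (1/3)π(h/4)²h = πh³/48
dV/dt = πh²/16 · 7
At h = 36: dV/dt = 567π cm³/s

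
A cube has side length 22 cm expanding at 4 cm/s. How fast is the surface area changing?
1056 cm²/s

A = 6s²
dA/dt = 12s · ds/dt = 12·22·4 = 1056 cm²/s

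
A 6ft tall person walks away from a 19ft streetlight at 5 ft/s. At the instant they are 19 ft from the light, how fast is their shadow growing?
30/13 ft/s

By similar triangles: 19/(x+s) = 6/s
Solving: s = 6x/13
ds/dt = 6/13 · dx/dt = 6/13 · 5 = 30/13 ft/s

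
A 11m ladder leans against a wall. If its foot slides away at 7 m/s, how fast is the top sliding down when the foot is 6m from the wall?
42√85/85 ≈ 4.556 m/s

x² + y² = 11²
2x·dx/dt + 2y·dy/dt = 0
dy/dt = -x/y · dx/dt = -6/√85 · 7 = -42√85/85 m/s
The top is descending at 42√85/85 ≈ 4.556 m/s.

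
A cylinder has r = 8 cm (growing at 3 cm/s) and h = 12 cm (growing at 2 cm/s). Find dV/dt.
704π cm³/s

V = πr²h
dV/dt = 2πrh·dr/dt + πr²·dh/dt
= 2π(8)(12)(3) + π(8)²(2)
= 704π cm³/s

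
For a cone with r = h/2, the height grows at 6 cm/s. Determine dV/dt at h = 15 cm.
675π/2 cm³/s

V = (1/3)π(h/2)²h = πh³/12
dV/dt = πh²/4 · 6
At h = 15: dV/dt = 675π/2 cm³/s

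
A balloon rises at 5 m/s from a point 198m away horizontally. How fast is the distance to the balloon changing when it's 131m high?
131√56365/11273 ≈ 2.759 m/s

z² = 198² + y²
z = √(198² + 131²) = √56365
dz/dt = y/z · dy/dt = 131/√56365 · 5 = 131√56365/11273 ≈ 2.759 m/s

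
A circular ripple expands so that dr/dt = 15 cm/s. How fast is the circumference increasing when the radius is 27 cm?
30π cm/s

C = 2πr
dC/dt = 2π · dr/dt = 2π · 15 = 30π cm/s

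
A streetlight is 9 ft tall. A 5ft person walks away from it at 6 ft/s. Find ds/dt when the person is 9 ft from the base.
15/2 ft/s

By similar triangles: 9/(x+s) = 5/s
Solving: s = 5x/4
ds/dt = 5/4 · dx/dt = 5/4 · 6 = 15/2 ft/s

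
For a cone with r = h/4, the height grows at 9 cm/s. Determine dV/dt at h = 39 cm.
13689π/16 cm³/s

V = (1/3)π(h/4)²h = πh³/48
dV/dt = πh²/16 · 9
At h = 39: dV/dt = 13689π/16 cm³/s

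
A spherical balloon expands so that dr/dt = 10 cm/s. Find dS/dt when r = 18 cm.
1440π cm²/s

S = 4πr²
dS/dt = dS/dr · dr/dt = 8πr · 10
At r = 18: dS/dt = 1440π cm²/s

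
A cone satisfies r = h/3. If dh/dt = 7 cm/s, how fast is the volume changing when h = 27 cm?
567π cm³/s

V = (1/3)π(h/3)²h = πh³/27
dV/dt = πh²/9 · 7
At h = 27: dV/dt = 567π cm³/s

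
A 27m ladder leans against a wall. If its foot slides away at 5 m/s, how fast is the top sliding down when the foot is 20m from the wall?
100√329/329 ≈ 5.513 m/s

x² + y² = 27²
2x·dx/dt + 2y·dy/dt = 0
dy/dt = -x/y · dx/dt = -20/√329 · 5 = -100√329/329 m/s
The top is descending at 100√329/329 ≈ 5.513 m/s.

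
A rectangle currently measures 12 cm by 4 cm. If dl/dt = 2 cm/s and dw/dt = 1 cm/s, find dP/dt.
6 cm/s

P = 2(l + w)
dP/dt = 2(dl/dt + dw/dt) = 2(2 + 1) = 6 cm/s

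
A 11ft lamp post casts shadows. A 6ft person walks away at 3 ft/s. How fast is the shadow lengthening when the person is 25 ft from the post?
18/5 ft/s

By similar triangles: 11/(x+s) = 6/s
Solving: s = 6x/5
ds/dt = 6/5 · dx/dt = 6/5 · 3 = 18/5 ft/s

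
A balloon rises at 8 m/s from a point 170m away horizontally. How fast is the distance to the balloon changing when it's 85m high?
8√5/5 ≈ 3.578 m/s

z² = 170² + y²
z = √(170² + 85²) = 85√5
dz/dt = y/z · dy/dt = 85/(85√5) · 8 = 8√5/5 ≈ 3.578 m/s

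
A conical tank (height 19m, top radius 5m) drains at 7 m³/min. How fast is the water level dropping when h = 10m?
2527/(2500π) ≈ 0.3217 m/min

r/h = 5/19, so r = (5/19)h
V = (1/3)πr²h = (1/3)π((5/19)h)²h = (25/1083)πh³
dV/dh = (25/361)πh²
dh/dt = (dV/dt)/(dV/dh) = -7/((25/361)π·10²) = -2527/(2500π) m/min
The level is dropping at 2527/(2500π) ≈ 0.3217 m/min.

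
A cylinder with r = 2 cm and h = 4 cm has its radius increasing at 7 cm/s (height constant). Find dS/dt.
112π cm²/s

S = 2πrh + 2πr² (lateral + bases)
dS/dt = (2πh + 4πr)·dr/dt = (2π·4 + 4π·2)·7
= 112π cm²/s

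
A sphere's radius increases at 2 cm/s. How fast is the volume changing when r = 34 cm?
9248π cm³/s

V = (4/3)πr³
dV/dt = dV/dr · dr/dt = 4πr² · 2
At r = 34: dV/dt = 9248π cm³/s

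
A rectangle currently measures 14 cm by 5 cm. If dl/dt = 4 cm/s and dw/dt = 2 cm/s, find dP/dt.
12 cm/s

P = 2(l + w)
dP/dt = 2(dl/dt + dw/dt) = 2(4 + 2) = 12 cm/s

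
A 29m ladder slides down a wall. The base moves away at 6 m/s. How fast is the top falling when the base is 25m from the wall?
25√6/6 ≈ 10.21 m/s

x² + y² = 29²
2x·dx/dt + 2y·dy/dt = 0
dy/dt = -x/y · dx/dt = -25/(6√6) · 6 = -25√6/6 m/s
The top is descending at 25√6/6 ≈ 10.21 m/s.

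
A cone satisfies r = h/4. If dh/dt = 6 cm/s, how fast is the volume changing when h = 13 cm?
507π/8 cm³/s

V = (1/3)π(h/4)²h = πh³/48
dV/dt = πh²/16 · 6
At h = 13: dV/dt = 507π/8 cm³/s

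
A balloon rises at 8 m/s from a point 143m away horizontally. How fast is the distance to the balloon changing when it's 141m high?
564√40330/20165 ≈ 5.617 m/s

z² = 143² + y²
z = √(143² + 141²) = √40330
dz/dt = y/z · dy/dt = 141/√40330 · 8 = 564√40330/20165 ≈ 5.617 m/s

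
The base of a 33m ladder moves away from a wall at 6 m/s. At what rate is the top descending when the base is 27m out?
27√10/10 ≈ 8.538 m/s

x² + y² = 33²
2x·dx/dt + 2y·dy/dt = 0
dy/dt = -x/y · dx/dt = -27/(6√10) · 6 = -27√10/10 m/s
The top is descending at 27√10/10 ≈ 8.538 m/s.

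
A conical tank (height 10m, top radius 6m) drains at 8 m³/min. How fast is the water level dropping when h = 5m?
8/(9π) ≈ 0.2829 m/min

r/h = 6/10, so r = (3/5)h
V = (1/3)πr²h = (1/3)π((3/5)h)²h = (3/25)πh³
dV/dh = (9/25)πh²
dh/dt = (dV/dt)/(dV/dh) = -8/((9/25)π·5²) = -8/(9π) m/min
The level is dropping at 8/(9π) ≈ 0.2829 m/min.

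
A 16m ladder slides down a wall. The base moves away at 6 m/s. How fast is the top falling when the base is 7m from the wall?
14√23/23 ≈ 2.919 m/s

x² + y² = 16²
2x·dx/dt + 2y·dy/dt = 0
dy/dt = -x/y · dx/dt = -7/(3√23) · 6 = -14√23/23 m/s
The top is descending at 14√23/23 ≈ 2.919 m/s.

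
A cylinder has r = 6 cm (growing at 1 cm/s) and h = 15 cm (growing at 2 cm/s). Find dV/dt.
252π cm³/s

V = πr²h
dV/dt = 2πrh·dr/dt + πr²·dh/dt
= 2π(6)(15)(1) + π(6)²(2)
= 252π cm³/s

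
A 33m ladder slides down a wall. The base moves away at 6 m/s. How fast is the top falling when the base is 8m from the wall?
48√41/205 ≈ 1.499 m/s

x² + y² = 33²
2x·dx/dt + 2y·dy/dt = 0
dy/dt = -x/y · dx/dt = -8/(5√41) · 6 = -48√41/205 m/s
The top is descending at 48√41/205 ≈ 1.499 m/s.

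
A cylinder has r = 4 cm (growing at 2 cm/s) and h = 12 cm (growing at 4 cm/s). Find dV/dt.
256π cm³/s

V = πr²h
dV/dt = 2πrh·dr/dt + πr²·dh/dt
= 2π(4)(12)(2) + π(4)²(4)
= 256π cm³/s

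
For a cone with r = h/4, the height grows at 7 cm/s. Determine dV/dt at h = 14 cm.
343π/4 cm³/s

V = (1/3)π(h/4)²h = πh³/48
dV/dt = πh²/16 · 7
At h = 14: dV/dt = 343π/4 cm³/s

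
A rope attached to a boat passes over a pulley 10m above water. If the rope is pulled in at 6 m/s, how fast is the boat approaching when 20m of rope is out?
4√3 ≈ 6.928 m/s

rope² = x² + 10²
x = √(20² - 10²) = 10√3
dx/dt = (rope/x) · d(rope)/dt = (20/(10√3)) · (-6) = -4√3 m/s
The boat approaches at 4√3 ≈ 6.928 m/s.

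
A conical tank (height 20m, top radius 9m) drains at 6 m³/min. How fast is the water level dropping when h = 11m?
800/(3267π) ≈ 0.07795 m/min

r/h = 9/20, so r = (9/20)h
V = (1/3)πr²h = (1/3)π((9/20)h)²h = (27/400)πh³
dV/dh = (81/400)πh²
dh/dt = (dV/dt)/(dV/dh) = -6/((81/400)π·11²) = -800/(3267π) m/min
The level is dropping at 800/(3267π) ≈ 0.07795 m/min.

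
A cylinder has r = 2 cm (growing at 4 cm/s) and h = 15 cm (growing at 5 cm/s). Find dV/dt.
260π cm³/s

V = πr²h
dV/dt = 2πrh·dr/dt + πr²·dh/dt
= 2π(2)(15)(4) + π(2)²(5)
= 260π cm³/s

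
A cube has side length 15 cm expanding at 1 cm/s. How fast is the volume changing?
675 cm³/s

V = s³
dV/dt = 3s² · ds/dt = 3·15²·1 = 675 cm³/s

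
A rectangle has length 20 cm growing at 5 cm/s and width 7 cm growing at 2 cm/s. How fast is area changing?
75 cm²/s

A = lw
dA/dt = w·dl/dt + l·dw/dt = 7·5 + 20·2 = 75 cm²/s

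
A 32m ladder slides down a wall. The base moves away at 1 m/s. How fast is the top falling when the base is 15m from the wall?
15√799/799 ≈ 0.5307 m/s

x² + y² = 32²
2x·dx/dt + 2y·dy/dt = 0
dy/dt = -x/y · dx/dt = -15/√799 · 1 = -15√799/799 m/s
The top is descending at 15√799/799 ≈ 0.5307 m/s.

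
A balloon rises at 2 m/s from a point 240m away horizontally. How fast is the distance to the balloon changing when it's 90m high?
6√73/73 ≈ 0.7022 m/s

z² = 240² + y²
z = √(240² + 90²) = 30√73
dz/dt = y/z · dy/dt = 90/(30√73) · 2 = 6√73/73 ≈ 0.7022 m/s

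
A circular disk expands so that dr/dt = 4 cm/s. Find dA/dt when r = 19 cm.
152π cm²/s

A = πr²
dA/dt = 2πr · dr/dt = 2π(19)(4) = 152π cm²/s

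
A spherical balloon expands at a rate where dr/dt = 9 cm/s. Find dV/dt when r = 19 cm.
12996π cm³/s

V = (4/3)πr³
dV/dt = dV/dr · dr/dt = 4πr² · 9
At r = 19: dV/dt = 12996π cm³/s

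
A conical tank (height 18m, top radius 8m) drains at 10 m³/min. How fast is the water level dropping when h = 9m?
5/(8π) ≈ 0.1989 m/min

r/h = 8/18, so r = (4/9)h
V = (1/3)πr²h = (1/3)π((4/9)h)²h = (16/243)πh³
dV/dh = (16/81)πh²
dh/dt = (dV/dt)/(dV/dh) = -10/((16/81)π·9²) = -5/(8π) m/min
The level is dropping at 5/(8π) ≈ 0.1989 m/min.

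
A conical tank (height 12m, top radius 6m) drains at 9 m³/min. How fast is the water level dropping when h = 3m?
4/π ≈ 1.273 m/min

r/h = 6/12, so r = (1/2)h
V = (1/3)πr²h = (1/3)π((1/2)h)²h = (1/12)πh³
dV/dh = (1/4)πh²
dh/dt = (dV/dt)/(dV/dh) = -9/((1/4)π·3²) = -4/π m/min
The level is dropping at 4/π ≈ 1.273 m/min.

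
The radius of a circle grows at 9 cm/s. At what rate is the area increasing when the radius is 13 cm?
234π cm²/s

A = πr²
dA/dt = 2πr · dr/dt = 2π(13)(9) = 234π cm²/s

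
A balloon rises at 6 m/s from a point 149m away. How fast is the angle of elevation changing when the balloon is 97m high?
0.028282 rad/s

tan(θ) = y/149
sec²(θ) · dθ/dt = (1/149) · dy/dt
dθ/dt = cos²(θ)/149 · 6 = 149/(149² + 97²) · 6
dθ/dt = 0.028282 rad/s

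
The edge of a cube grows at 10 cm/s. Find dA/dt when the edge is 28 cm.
3360 cm²/s

A = 6s²
dA/dt = 12s · ds/dt = 12·28·10 = 3360 cm²/s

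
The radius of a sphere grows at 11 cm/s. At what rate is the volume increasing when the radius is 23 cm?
23276π cm³/s

V = (4/3)πr³
dV/dt = dV/dr · dr/dt = 4πr² · 11
At r = 23: dV/dt = 23276π cm³/s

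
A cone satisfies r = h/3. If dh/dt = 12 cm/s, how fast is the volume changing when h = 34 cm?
4624π/3 cm³/s

V = (1/3)π(h/3)²h = πh³/27
dV/dt = πh²/9 · 12
At h = 34: dV/dt = 4624π/3 cm³/s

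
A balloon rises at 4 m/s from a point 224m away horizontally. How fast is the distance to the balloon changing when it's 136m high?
68√1073/1073 ≈ 2.076 m/s

z² = 224² + y²
z = √(224² + 136²) = 8√1073
dz/dt = y/z · dy/dt = 136/(8√1073) · 4 = 68√1073/1073 ≈ 2.076 m/s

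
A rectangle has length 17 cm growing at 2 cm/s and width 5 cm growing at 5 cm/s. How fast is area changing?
95 cm²/s

A = lw
dA/dt = w·dl/dt + l·dw/dt = 5·2 + 17·5 = 95 cm²/s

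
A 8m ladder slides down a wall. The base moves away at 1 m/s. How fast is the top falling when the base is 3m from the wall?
3√55/55 ≈ 0.4045 m/s

x² + y² = 8²
2x·dx/dt + 2y·dy/dt = 0
dy/dt = -x/y · dx/dt = -3/√55 · 1 = -3√55/55 m/s
The top is descending at 3√55/55 ≈ 0.4045 m/s.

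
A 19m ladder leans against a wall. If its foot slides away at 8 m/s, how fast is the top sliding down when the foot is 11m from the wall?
22√15/15 ≈ 5.68 m/s

x² + y² = 19²
2x·dx/dt + 2y·dy/dt = 0
dy/dt = -x/y · dx/dt = -11/(4√15) · 8 = -22√15/15 m/s
The top is descending at 22√15/15 ≈ 5.68 m/s.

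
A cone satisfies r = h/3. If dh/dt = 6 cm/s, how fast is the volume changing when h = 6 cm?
24π cm³/s

V = (1/3)π(h/3)²h = πh³/27
dV/dt = πh²/9 · 6
At h = 6: dV/dt = 24π cm³/s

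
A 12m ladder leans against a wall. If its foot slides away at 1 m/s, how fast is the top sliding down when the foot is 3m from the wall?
√15/15 ≈ 0.2582 m/s

x² + y² = 12²
2x·dx/dt + 2y·dy/dt = 0
dy/dt = -x/y · dx/dt = -3/(3√15) · 1 = -√15/15 m/s
The top is descending at √15/15 ≈ 0.2582 m/s.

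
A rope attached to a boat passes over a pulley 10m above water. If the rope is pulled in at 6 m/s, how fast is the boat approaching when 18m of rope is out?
27√14/14 ≈ 7.216 m/s

rope² = x² + 10²
x = √(18² - 10²) = 4√14
dx/dt = (rope/x) · d(rope)/dt = (18/(4√14)) · (-6) = -27√14/14 m/s
The boat approaches at 27√14/14 ≈ 7.216 m/s.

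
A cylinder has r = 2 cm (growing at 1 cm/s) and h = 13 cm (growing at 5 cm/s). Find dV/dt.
72π cm³/s

V = πr²h
dV/dt = 2πrh·dr/dt + πr²·dh/dt
= 2π(2)(13)(1) + π(2)²(5)
= 72π cm³/s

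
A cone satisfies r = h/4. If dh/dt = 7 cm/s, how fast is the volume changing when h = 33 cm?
7623π/16 cm³/s

V = (1/3)π(h/4)²h = πh³/48
dV/dt = πh²/16 · 7
At h = 33: dV/dt = 7623π/16 cm³/s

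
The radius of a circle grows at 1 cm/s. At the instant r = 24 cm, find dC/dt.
2π cm/s

C = 2πr
dC/dt = 2π · dr/dt = 2π · 1 = 2π cm/s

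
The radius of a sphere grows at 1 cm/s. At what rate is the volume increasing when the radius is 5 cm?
100π cm³/s

V = (4/3)πr³
dV/dt = dV/dr · dr/dt = 4πr² · 1
At r = 5: dV/dt = 100π cm³/s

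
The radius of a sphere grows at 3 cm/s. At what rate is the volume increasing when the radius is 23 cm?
6348π cm³/s

V = (4/3)πr³
dV/dt = dV/dr · dr/dt = 4πr² · 3
At r = 23: dV/dt = 6348π cm³/s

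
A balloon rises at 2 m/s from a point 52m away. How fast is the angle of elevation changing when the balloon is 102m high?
0.007934 rad/s

tan(θ) = y/52
sec²(θ) · dθ/dt = (1/52) · dy/dt
dθ/dt = cos²(θ)/52 · 2 = 52/(52² + 102²) · 2
dθ/dt = 0.007934 rad/s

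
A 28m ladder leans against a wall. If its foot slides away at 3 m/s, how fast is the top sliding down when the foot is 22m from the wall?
11√3/5 ≈ 3.811 m/s

x² + y² = 28²
2x·dx/dt + 2y·dy/dt = 0
dy/dt = -x/y · dx/dt = -22/(10√3) · 3 = -11√3/5 m/s
The top is descending at 11√3/5 ≈ 3.811 m/s.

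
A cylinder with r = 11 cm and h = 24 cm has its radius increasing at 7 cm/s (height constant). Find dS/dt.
644π cm²/s

S = 2πrh + 2πr² (lateral + bases)
dS/dt = (2πh + 4πr)·dr/dt = (2π·24 + 4π·11)·7
= 644π cm²/s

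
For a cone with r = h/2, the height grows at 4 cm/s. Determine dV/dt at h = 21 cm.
441π cm³/s

V = (1/3)π(h/2)²h = πh³/12
dV/dt = πh²/4 · 4
At h = 21: dV/dt = 441π cm³/s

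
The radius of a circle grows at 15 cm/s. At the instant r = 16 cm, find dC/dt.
30π cm/s

C = 2πr
dC/dt = 2π · dr/dt = 2π · 15 = 30π cm/s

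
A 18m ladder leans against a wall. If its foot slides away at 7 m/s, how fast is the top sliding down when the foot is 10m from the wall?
5√14/4 ≈ 4.677 m/s

x² + y² = 18²
2x·dx/dt + 2y·dy/dt = 0
dy/dt = -x/y · dx/dt = -10/(4√14) · 7 = -5√14/4 m/s
The top is descending at 5√14/4 ≈ 4.677 m/s.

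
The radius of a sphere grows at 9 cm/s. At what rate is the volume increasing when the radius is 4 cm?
576π cm³/s

V = (4/3)πr³
dV/dt = dV/dr · dr/dt = 4πr² · 9
At r = 4: dV/dt = 576π cm³/s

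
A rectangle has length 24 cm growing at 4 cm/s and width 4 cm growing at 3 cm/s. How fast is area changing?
88 cm²/s

A = lw
dA/dt = w·dl/dt + l·dw/dt = 4·4 + 24·3 = 88 cm²/s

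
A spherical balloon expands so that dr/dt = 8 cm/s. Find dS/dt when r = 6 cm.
384π cm²/s

S = 4πr²
dS/dt = dS/dr · dr/dt = 8πr · 8
At r = 6: dS/dt = 384π cm²/s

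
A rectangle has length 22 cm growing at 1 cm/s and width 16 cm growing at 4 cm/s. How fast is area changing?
104 cm²/s

A = lw
dA/dt = w·dl/dt + l·dw/dt = 16·1 + 22·4 = 104 cm²/s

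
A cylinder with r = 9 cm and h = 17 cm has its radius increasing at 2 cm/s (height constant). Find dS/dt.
140π cm²/s

S = 2πrh + 2πr² (lateral + bases)
dS/dt = (2πh + 4πr)·dr/dt = (2π·17 + 4π·9)·2
= 140π cm²/s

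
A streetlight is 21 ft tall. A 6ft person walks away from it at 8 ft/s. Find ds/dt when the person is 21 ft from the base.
16/5 ft/s

By similar triangles: 21/(x+s) = 6/s
Solving: s = 6x/15
ds/dt = 6/15 · dx/dt = 2/5 · 8 = 16/5 ft/s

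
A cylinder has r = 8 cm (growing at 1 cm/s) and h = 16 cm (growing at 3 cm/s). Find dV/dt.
448π cm³/s

V = πr²h
dV/dt = 2πrh·dr/dt + πr²·dh/dt
= 2π(8)(16)(1) + π(8)²(3)
= 448π cm³/s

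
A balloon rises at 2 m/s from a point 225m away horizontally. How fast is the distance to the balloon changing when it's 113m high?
113√63394/31697 ≈ 0.8976 m/s

z² = 225² + y²
z = √(225² + 113²) = √63394
dz/dt = y/z · dy/dt = 113/√63394 · 2 = 113√63394/31697 ≈ 0.8976 m/s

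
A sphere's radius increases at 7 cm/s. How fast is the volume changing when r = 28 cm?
21952π cm³/s

V = (4/3)πr³
dV/dt = dV/dr · dr/dt = 4πr² · 7
At r = 28: dV/dt = 21952π cm³/s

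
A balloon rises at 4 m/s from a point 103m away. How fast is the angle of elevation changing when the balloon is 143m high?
0.013266 rad/s

tan(θ) = y/103
sec²(θ) · dθ/dt = (1/103) · dy/dt
dθ/dt = cos²(θ)/103 · 4 = 103/(103² + 143²) · 4
dθ/dt = 0.013266 rad/s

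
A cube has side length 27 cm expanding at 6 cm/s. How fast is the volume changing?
13122 cm³/s

V = s³
dV/dt = 3s² · ds/dt = 3·27²·6 = 13122 cm³/s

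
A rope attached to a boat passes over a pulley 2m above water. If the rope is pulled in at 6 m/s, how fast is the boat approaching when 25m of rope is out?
50√69/69 ≈ 6.019 m/s

rope² = x² + 2²
x = √(25² - 2²) = 3√69
dx/dt = (rope/x) · d(rope)/dt = (25/(3√69)) · (-6) = -50√69/69 m/s
The boat approaches at 50√69/69 ≈ 6.019 m/s.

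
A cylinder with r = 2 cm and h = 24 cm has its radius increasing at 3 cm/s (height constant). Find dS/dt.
168π cm²/s

S = 2πrh + 2πr² (lateral + bases)
dS/dt = (2πh + 4πr)·dr/dt = (2π·24 + 4π·2)·3
= 168π cm²/s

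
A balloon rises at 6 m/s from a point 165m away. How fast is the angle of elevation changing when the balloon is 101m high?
0.026452 rad/s

tan(θ) = y/165
sec²(θ) · dθ/dt = (1/165) · dy/dt
dθ/dt = cos²(θ)/165 · 6 = 165/(165² + 101²) · 6
dθ/dt = 0.026452 rad/s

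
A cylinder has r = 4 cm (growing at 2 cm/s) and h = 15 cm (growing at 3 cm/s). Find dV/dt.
288π cm³/s

V = πr²h
dV/dt = 2πrh·dr/dt + πr²·dh/dt
= 2π(4)(15)(2) + π(4)²(3)
= 288π cm³/s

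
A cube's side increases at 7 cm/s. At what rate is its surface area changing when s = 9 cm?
756 cm²/s

A = 6s²
dA/dt = 12s · ds/dt = 12·9·7 = 756 cm²/s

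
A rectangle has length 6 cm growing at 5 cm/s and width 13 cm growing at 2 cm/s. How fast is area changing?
77 cm²/s

A = lw
dA/dt = w·dl/dt + l·dw/dt = 13·5 + 6·2 = 77 cm²/s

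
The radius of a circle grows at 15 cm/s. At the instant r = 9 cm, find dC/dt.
30π cm/s

C = 2πr
dC/dt = 2π · dr/dt = 2π · 15 = 30π cm/s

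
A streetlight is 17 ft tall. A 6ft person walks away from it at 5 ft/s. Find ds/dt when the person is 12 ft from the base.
30/11 ft/s

By similar triangles: 17/(x+s) = 6/s
Solving: s = 6x/11
ds/dt = 6/11 · dx/dt = 6/11 · 5 = 30/11 ft/s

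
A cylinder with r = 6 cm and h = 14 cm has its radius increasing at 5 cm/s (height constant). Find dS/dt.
260π cm²/s

S = 2πrh + 2πr² (lateral + bases)
dS/dt = (2πh + 4πr)·dr/dt = (2π·14 + 4π·6)·5
= 260π cm²/s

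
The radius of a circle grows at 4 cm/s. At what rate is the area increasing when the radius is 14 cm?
112π cm²/s

A = πr²
dA/dt = 2πr · dr/dt = 2π(14)(4) = 112π cm²/s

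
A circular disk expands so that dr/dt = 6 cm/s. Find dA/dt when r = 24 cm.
288π cm²/s

A = πr²
dA/dt = 2πr · dr/dt = 2π(24)(6) = 288π cm²/s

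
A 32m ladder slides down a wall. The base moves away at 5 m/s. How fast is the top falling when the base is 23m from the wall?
23√55/33 ≈ 5.169 m/s

x² + y² = 32²
2x·dx/dt + 2y·dy/dt = 0
dy/dt = -x/y · dx/dt = -23/(3√55) · 5 = -23√55/33 m/s
The top is descending at 23√55/33 ≈ 5.169 m/s.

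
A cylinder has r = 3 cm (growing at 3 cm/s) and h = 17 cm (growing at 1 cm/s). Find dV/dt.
315π cm³/s

V = πr²h
dV/dt = 2πrh·dr/dt + πr²·dh/dt
= 2π(3)(17)(3) + π(3)²(1)
= 315π cm³/s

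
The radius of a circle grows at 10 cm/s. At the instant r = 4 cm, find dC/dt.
20π cm/s

C = 2πr
dC/dt = 2π · dr/dt = 2π · 10 = 20π cm/s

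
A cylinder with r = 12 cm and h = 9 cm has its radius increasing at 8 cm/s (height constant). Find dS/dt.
528π cm²/s

S = 2πrh + 2πr² (lateral + bases)
dS/dt = (2πh + 4πr)·dr/dt = (2π·9 + 4π·12)·8
= 528π cm²/s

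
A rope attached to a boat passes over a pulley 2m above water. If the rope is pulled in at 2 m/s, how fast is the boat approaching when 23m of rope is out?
46√21/105 ≈ 2.008 m/s

rope² = x² + 2²
x = √(23² - 2²) = 5√21
dx/dt = (rope/x) · d(rope)/dt = (23/(5√21)) · (-2) = -46√21/105 m/s
The boat approaches at 46√21/105 ≈ 2.008 m/s.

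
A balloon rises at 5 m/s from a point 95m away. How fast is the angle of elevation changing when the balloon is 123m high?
0.019665 rad/s

tan(θ) = y/95
sec²(θ) · dθ/dt = (1/95) · dy/dt
dθ/dt = cos²(θ)/95 · 5 = 95/(95² + 123²) · 5
dθ/dt = 0.019665 rad/s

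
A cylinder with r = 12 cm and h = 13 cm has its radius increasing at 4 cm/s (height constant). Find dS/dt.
296π cm²/s

S = 2πrh + 2πr² (lateral + bases)
dS/dt = (2πh + 4πr)·dr/dt = (2π·13 + 4π·12)·4
= 296π cm²/s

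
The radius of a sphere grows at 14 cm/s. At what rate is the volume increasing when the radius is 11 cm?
6776π cm³/s

V = (4/3)πr³
dV/dt = dV/dr · dr/dt = 4πr² · 14
At r = 11: dV/dt = 6776π cm³/s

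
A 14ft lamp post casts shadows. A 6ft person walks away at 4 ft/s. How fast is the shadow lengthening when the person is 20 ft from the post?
3 ft/s

By similar triangles: 14/(x+s) = 6/s
Solving: s = 6x/8
ds/dt = 6/8 · dx/dt = 3/4 · 4 = 3 ft/s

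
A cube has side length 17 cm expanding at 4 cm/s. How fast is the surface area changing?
816 cm²/s

A = 6s²
dA/dt = 12s · ds/dt = 12·17·4 = 816 cm²/s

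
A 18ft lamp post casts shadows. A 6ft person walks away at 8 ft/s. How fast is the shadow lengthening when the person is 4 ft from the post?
4 ft/s

By similar triangles: 18/(x+s) = 6/s
Solving: s = 6x/12
ds/dt = 6/12 · dx/dt = 1/2 · 8 = 4 ft/s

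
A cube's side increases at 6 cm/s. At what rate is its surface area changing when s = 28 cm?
2016 cm²/s

A = 6s²
dA/dt = 12s · ds/dt = 12·28·6 = 2016 cm²/s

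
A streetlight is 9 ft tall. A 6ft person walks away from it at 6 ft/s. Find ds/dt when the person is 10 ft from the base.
12 ft/s

By similar triangles: 9/(x+s) = 6/s
Solving: s = 6x/3
ds/dt = 6/3 · dx/dt = 2 · 6 = 12 ft/s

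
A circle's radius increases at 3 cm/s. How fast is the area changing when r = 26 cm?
156π cm²/s

A = πr²
dA/dt = 2πr · dr/dt = 2π(26)(3) = 156π cm²/s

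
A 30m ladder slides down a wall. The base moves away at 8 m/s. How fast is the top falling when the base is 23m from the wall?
184√371/371 ≈ 9.553 m/s

x² + y² = 30²
2x·dx/dt + 2y·dy/dt = 0
dy/dt = -x/y · dx/dt = -23/√371 · 8 = -184√371/371 m/s
The top is descending at 184√371/371 ≈ 9.553 m/s.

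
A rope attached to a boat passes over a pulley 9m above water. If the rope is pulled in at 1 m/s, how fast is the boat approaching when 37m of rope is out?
37√322/644 ≈ 1.031 m/s

rope² = x² + 9²
x = √(37² - 9²) = 2√322
dx/dt = (rope/x) · d(rope)/dt = (37/(2√322)) · (-1) = -37√322/644 m/s
The boat approaches at 37√322/644 ≈ 1.031 m/s.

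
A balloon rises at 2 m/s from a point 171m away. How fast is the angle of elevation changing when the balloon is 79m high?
0.009639 rad/s

tan(θ) = y/171
sec²(θ) · dθ/dt = (1/171) · dy/dt
dθ/dt = cos²(θ)/171 · 2 = 171/(171² + 79²) · 2
dθ/dt = 0.009639 rad/s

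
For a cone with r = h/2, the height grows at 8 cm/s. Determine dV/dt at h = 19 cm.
722π cm³/s

V = (1/3)π(h/2)²h = πh³/12
dV/dt = πh²/4 · 8
At h = 19: dV/dt = 722π cm³/s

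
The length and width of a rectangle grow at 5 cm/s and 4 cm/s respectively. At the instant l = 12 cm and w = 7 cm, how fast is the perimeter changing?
18 cm/s

P = 2(l + w)
dP/dt = 2(dl/dt + dw/dt) = 2(5 + 4) = 18 cm/s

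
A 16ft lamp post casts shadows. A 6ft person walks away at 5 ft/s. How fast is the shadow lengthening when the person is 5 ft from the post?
3 ft/s

By similar triangles: 16/(x+s) = 6/s
Solving: s = 6x/10
ds/dt = 6/10 · dx/dt = 3/5 · 5 = 3 ft/s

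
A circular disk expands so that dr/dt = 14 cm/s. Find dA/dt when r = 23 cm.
644π cm²/s

A = πr²
dA/dt = 2πr · dr/dt = 2π(23)(14) = 644π cm²/s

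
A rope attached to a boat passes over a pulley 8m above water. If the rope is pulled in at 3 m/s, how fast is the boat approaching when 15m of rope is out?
45√161/161 ≈ 3.546 m/s

rope² = x² + 8²
x = √(15² - 8²) = √161
dx/dt = (rope/x) · d(rope)/dt = (15/√161) · (-3) = -45√161/161 m/s
The boat approaches at 45√161/161 ≈ 3.546 m/s.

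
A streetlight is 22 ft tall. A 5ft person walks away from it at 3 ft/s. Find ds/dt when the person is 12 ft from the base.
15/17 ft/s

By similar triangles: 22/(x+s) = 5/s
Solving: s = 5x/17
ds/dt = 5/17 · dx/dt = 5/17 · 3 = 15/17 ft/s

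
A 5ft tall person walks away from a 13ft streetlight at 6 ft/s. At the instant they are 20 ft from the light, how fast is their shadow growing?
15/4 ft/s

By similar triangles: 13/(x+s) = 5/s
Solving: s = 5x/8
ds/dt = 5/8 · dx/dt = 5/8 · 6 = 15/4 ft/s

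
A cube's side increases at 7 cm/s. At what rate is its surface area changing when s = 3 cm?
252 cm²/s

A = 6s²
dA/dt = 12s · ds/dt = 12·3·7 = 252 cm²/s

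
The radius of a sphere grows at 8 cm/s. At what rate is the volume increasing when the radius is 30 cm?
28800π cm³/s

V = (4/3)πr³
dV/dt = dV/dr · dr/dt = 4πr² · 8
At r = 30: dV/dt = 28800π cm³/s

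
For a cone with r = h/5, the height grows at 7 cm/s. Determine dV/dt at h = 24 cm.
4032π/25 cm³/s

V = (1/3)π(h/5)²h = πh³/75
dV/dt = πh²/25 · 7
At h = 24: dV/dt = 4032π/25 cm³/s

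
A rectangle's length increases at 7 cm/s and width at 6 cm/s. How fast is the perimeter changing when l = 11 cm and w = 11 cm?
26 cm/s

P = 2(l + w)
dP/dt = 2(dl/dt + dw/dt) = 2(7 + 6) = 26 cm/s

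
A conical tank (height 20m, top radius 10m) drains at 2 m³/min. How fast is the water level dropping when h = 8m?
1/(8π) ≈ 0.03979 m/min

r/h = 10/20, so r = (1/2)h
V = (1/3)πr²h = (1/3)π((1/2)h)²h = (1/12)πh³
dV/dh = (1/4)πh²
dh/dt = (dV/dt)/(dV/dh) = -2/((1/4)π·8²) = -1/(8π) m/min
The level is dropping at 1/(8π) ≈ 0.03979 m/min.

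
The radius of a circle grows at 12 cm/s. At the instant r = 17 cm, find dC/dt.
24π cm/s

C = 2πr
dC/dt = 2π · dr/dt = 2π · 12 = 24π cm/s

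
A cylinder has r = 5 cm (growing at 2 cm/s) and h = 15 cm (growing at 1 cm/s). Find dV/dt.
325π cm³/s

V = πr²h
dV/dt = 2πrh·dr/dt + πr²·dh/dt
= 2π(5)(15)(2) + π(5)²(1)
= 325π cm³/s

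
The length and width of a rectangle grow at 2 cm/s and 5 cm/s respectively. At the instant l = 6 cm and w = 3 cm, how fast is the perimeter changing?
14 cm/s

P = 2(l + w)
dP/dt = 2(dl/dt + dw/dt) = 2(2 + 5) = 14 cm/s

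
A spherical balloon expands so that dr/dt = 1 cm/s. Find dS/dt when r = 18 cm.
144π cm²/s

S = 4πr²
dS/dt = dS/dr · dr/dt = 8πr · 1
At r = 18: dS/dt = 144π cm²/s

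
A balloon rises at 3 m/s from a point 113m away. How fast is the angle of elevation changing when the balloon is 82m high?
0.017391 rad/s

tan(θ) = y/113
sec²(θ) · dθ/dt = (1/113) · dy/dt
dθ/dt = cos²(θ)/113 · 3 = 113/(113² + 82²) · 3
dθ/dt = 0.017391 rad/s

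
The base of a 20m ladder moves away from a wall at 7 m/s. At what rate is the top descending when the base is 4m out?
7√6/12 ≈ 1.429 m/s

x² + y² = 20²
2x·dx/dt + 2y·dy/dt = 0
dy/dt = -x/y · dx/dt = -4/(8√6) · 7 = -7√6/12 m/s
The top is descending at 7√6/12 ≈ 1.429 m/s.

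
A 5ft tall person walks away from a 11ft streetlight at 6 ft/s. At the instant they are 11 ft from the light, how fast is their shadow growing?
5 ft/s

By similar triangles: 11/(x+s) = 5/s
Solving: s = 5x/6
ds/dt = 5/6 · dx/dt = 5/6 · 6 = 5 ft/s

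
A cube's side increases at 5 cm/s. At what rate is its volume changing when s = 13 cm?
2535 cm³/s

V = s³
dV/dt = 3s² · ds/dt = 3·13²·5 = 2535 cm³/s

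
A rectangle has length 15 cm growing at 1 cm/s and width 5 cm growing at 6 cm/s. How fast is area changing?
95 cm²/s

A = lw
dA/dt = w·dl/dt + l·dw/dt = 5·1 + 15·6 = 95 cm²/s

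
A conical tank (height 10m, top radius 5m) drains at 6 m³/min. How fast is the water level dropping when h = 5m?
24/(25π) ≈ 0.3056 m/min

r/h = 5/10, so r = (1/2)h
V = (1/3)πr²h = (1/3)π((1/2)h)²h = (1/12)πh³
dV/dh = (1/4)πh²
dh/dt = (dV/dt)/(dV/dh) = -6/((1/4)π·5²) = -24/(25π) m/min
The level is dropping at 24/(25π) ≈ 0.3056 m/min.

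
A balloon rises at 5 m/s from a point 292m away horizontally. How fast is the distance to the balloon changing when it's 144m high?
36√265/265 ≈ 2.211 m/s

z² = 292² + y²
z = √(292² + 144²) = 20√265
dz/dt = y/z · dy/dt = 144/(20√265) · 5 = 36√265/265 ≈ 2.211 m/s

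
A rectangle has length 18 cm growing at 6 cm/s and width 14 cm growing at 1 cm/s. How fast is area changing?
102 cm²/s

A = lw
dA/dt = w·dl/dt + l·dw/dt = 14·6 + 18·1 = 102 cm²/s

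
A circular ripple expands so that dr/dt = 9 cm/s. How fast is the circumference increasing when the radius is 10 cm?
18π cm/s

C = 2πr
dC/dt = 2π · dr/dt = 2π · 9 = 18π cm/s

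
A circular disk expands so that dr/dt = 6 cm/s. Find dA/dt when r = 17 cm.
204π cm²/s

A = πr²
dA/dt = 2πr · dr/dt = 2π(17)(6) = 204π cm²/s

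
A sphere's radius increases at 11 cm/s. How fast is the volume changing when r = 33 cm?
47916π cm³/s

V = (4/3)πr³
dV/dt = dV/dr · dr/dt = 4πr² · 11
At r = 33: dV/dt = 47916π cm³/s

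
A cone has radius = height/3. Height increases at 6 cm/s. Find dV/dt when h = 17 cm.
578π/3 cm³/s

V = (1/3)π(h/3)²h = πh³/27
dV/dt = πh²/9 · 6
At h = 17: dV/dt = 578π/3 cm³/s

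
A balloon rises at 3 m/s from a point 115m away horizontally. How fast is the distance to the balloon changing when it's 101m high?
303√23426/23426 ≈ 1.98 m/s

z² = 115² + y²
z = √(115² + 101²) = √23426
dz/dt = y/z · dy/dt = 101/√23426 · 3 = 303√23426/23426 ≈ 1.98 m/s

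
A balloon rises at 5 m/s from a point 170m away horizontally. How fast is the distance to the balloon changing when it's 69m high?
345√33661/33661 ≈ 1.88 m/s

z² = 170² + y²
z = √(170² + 69²) = √33661
dz/dt = y/z · dy/dt = 69/√33661 · 5 = 345√33661/33661 ≈ 1.88 m/s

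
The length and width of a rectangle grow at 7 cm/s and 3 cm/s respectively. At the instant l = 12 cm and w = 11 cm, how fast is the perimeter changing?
20 cm/s

P = 2(l + w)
dP/dt = 2(dl/dt + dw/dt) = 2(7 + 3) = 20 cm/s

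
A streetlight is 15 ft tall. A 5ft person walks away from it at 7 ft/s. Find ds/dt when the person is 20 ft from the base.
7/2 ft/s

By similar triangles: 15/(x+s) = 5/s
Solving: s = 5x/10
ds/dt = 5/10 · dx/dt = 1/2 · 7 = 7/2 ft/s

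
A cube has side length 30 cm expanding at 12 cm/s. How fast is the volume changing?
32400 cm³/s

V = s³
dV/dt = 3s² · ds/dt = 3·30²·12 = 32400 cm³/s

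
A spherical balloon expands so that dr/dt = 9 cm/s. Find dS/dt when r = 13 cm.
936π cm²/s

S = 4πr²
dS/dt = dS/dr · dr/dt = 8πr · 9
At r = 13: dS/dt = 936π cm²/s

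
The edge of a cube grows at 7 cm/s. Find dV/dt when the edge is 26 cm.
14196 cm³/s

V = s³
dV/dt = 3s² · ds/dt = 3·26²·7 = 14196 cm³/s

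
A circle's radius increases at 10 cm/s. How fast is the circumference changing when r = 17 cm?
20π cm/s

C = 2πr
dC/dt = 2π · dr/dt = 2π · 10 = 20π cm/s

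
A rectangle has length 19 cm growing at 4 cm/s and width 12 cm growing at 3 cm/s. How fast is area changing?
105 cm²/s

A = lw
dA/dt = w·dl/dt + l·dw/dt = 12·4 + 19·3 = 105 cm²/s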